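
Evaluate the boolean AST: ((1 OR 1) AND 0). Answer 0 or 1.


Step 1: Evaluate inner node
  1 OR 1 = 1
Step 2: Evaluate root node
  1 AND 0 = 0

0


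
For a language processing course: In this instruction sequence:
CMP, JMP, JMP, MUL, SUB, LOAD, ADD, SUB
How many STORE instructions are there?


Scanning instruction sequence for STORE:
  Position 1: CMP
  Position 2: JMP
  Position 3: JMP
  Position 4: MUL
  Position 5: SUB
  Position 6: LOAD
  Position 7: ADD
  Position 8: SUB
Matches at positions: []
Total STORE count: 0

0


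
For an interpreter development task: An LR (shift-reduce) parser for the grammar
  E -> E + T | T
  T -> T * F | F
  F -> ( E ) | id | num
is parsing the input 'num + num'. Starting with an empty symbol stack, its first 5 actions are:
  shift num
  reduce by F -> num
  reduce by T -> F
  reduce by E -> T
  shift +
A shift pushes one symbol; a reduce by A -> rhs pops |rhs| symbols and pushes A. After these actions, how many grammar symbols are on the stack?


Tracking the symbol stack through each action:
  Action 1: shift 'num' : push -> stack = [num] (size 1)
  Action 2: reduce by F -> num : pop 1, push F -> stack = [F] (size 1)
  Action 3: reduce by T -> F : pop 1, push T -> stack = [T] (size 1)
  Action 4: reduce by E -> T : pop 1, push E -> stack = [E] (size 1)
  Action 5: shift '+' : push -> stack = [E, +] (size 2)
Final stack size: 2

2


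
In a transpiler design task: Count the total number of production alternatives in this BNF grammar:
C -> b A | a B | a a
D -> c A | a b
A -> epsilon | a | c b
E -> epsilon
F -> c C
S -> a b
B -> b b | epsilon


Counting alternatives per rule:
  C: 3 alternative(s)
  D: 2 alternative(s)
  A: 3 alternative(s)
  E: 1 alternative(s)
  F: 1 alternative(s)
  S: 1 alternative(s)
  B: 2 alternative(s)
Sum: 3 + 2 + 3 + 1 + 1 + 1 + 2 = 13

13


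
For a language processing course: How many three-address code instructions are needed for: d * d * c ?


Expression: d * d * c
Generating three-address code (respecting * over +/- precedence):
  Instruction 1: t1 = d * d
  Instruction 2: t2 = t1 * c
Total instructions: 2

2


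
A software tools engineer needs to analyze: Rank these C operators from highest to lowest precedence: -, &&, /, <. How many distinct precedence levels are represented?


Looking up precedence for each operator:
  - -> precedence 5
  && -> precedence 2
  / -> precedence 6
  < -> precedence 4
Sorted highest to lowest: /, -, <, &&
Distinct precedence values: [6, 5, 4, 2]
Number of distinct levels: 4

4


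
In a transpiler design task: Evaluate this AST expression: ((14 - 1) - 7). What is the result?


Expression: ((14 - 1) - 7)
Evaluating step by step:
  14 - 1 = 13
  13 - 7 = 6
Result: 6

6


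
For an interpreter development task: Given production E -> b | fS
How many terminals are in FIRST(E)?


Production: E -> b | fS
Examining each alternative for leading terminals:
  E -> b : first terminal = 'b'
  E -> fS : first terminal = 'f'
FIRST(E) = {b, f}
Count: 2

2


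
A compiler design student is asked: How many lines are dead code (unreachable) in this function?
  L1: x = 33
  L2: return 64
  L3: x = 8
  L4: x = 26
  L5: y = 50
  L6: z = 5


Analyzing control flow:
  L1: reachable (before return)
  L2: reachable (return statement)
  L3: DEAD (after return at L2)
  L4: DEAD (after return at L2)
  L5: DEAD (after return at L2)
  L6: DEAD (after return at L2)
Return at L2, total lines = 6
Dead lines: L3 through L6
Count: 4

4


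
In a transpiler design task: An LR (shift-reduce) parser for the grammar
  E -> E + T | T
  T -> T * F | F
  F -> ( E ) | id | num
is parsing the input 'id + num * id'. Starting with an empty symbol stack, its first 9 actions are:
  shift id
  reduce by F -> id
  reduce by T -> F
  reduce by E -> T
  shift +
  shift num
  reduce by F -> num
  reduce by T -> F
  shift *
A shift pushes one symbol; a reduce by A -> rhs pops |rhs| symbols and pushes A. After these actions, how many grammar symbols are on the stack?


Tracking the symbol stack through each action:
  Action 1: shift 'id' : push -> stack = [id] (size 1)
  Action 2: reduce by F -> id : pop 1, push F -> stack = [F] (size 1)
  Action 3: reduce by T -> F : pop 1, push T -> stack = [T] (size 1)
  Action 4: reduce by E -> T : pop 1, push E -> stack = [E] (size 1)
  Action 5: shift '+' : push -> stack = [E, +] (size 2)
  Action 6: shift 'num' : push -> stack = [E, +, num] (size 3)
  Action 7: reduce by F -> num : pop 1, push F -> stack = [E, +, F] (size 3)
  Action 8: reduce by T -> F : pop 1, push T -> stack = [E, +, T] (size 3)
  Action 9: shift '*' : push -> stack = [E, +, T, *] (size 4)
Final stack size: 4

4


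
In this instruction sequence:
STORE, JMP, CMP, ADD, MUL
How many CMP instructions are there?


Scanning instruction sequence for CMP:
  Position 1: STORE
  Position 2: JMP
  Position 3: CMP <- MATCH
  Position 4: ADD
  Position 5: MUL
Matches at positions: [3]
Total CMP count: 1

1


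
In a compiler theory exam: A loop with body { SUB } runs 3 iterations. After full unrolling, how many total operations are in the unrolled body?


Loop body operations: SUB (1 op per iteration)
Unrolling 3 iterations:
  Iteration 1: SUB (1 ops)
  Iteration 2: SUB (1 ops)
  Iteration 3: SUB (1 ops)
Total: 3 iterations * 1 ops/iter = 3 operations

3


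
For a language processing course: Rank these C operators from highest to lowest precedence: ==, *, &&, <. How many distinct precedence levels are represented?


Looking up precedence for each operator:
  == -> precedence 3
  * -> precedence 6
  && -> precedence 2
  < -> precedence 4
Sorted highest to lowest: *, <, ==, &&
Distinct precedence values: [6, 4, 3, 2]
Number of distinct levels: 4

4


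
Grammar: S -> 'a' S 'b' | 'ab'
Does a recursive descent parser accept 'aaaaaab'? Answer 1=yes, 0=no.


Grammar accepts strings of the form a^n b^n (n >= 1)
Word: 'aaaaaab'
Counting: 6 a's and 1 b's
Check: 6 == 1? No
Mismatch: a-count != b-count
Rejected

0


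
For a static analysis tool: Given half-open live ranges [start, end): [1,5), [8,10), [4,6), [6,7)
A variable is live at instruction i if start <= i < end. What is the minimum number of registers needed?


Live ranges:
  Var0: [1, 5)
  Var1: [8, 10)
  Var2: [4, 6)
  Var3: [6, 7)
Sweep-line events (position, delta, active):
  pos=1 start -> active=1
  pos=4 start -> active=2
  pos=5 end -> active=1
  pos=6 end -> active=0
  pos=6 start -> active=1
  pos=7 end -> active=0
  pos=8 start -> active=1
  pos=10 end -> active=0
Maximum simultaneous active: 2
Minimum registers needed: 2

2


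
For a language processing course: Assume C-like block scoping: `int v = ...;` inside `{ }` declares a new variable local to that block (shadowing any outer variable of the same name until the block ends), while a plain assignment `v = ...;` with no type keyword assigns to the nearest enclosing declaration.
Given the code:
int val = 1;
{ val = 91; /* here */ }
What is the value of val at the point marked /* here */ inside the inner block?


Analyzing scoping rules:
Outer scope: declares val = 1
Inner block: 'val = 91;' has no type keyword, so it is an assignment to the outer val (no shadowing)
Inside the block, after the assignment -> 91
Result: 91

91


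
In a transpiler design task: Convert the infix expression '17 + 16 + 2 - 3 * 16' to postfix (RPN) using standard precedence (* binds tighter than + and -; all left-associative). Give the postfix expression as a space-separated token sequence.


Applying the shunting-yard algorithm:
  Operand 17 -> output
  Push '+' onto operator stack -> op-stack: [+]
  Operand 16 -> output
  See '+' (prec 1); top '+' (prec 1) >= it -> pop '+' to output
  Push '+' onto operator stack -> op-stack: [+]
  Operand 2 -> output
  See '-' (prec 1); top '+' (prec 1) >= it -> pop '+' to output
  Push '-' onto operator stack -> op-stack: [-]
  Operand 3 -> output
  Push '*' onto operator stack -> op-stack: [-, *]
  Operand 16 -> output
  End of input: pop '*' to output
  End of input: pop '-' to output
Postfix result: 17 16 + 2 + 3 16 * -

17 16 + 2 + 3 16 * -


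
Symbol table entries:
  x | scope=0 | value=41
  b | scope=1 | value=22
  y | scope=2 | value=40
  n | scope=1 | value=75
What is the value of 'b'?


Searching symbol table for 'b':
  x | scope=0 | value=41
  b | scope=1 | value=22 <- MATCH
  y | scope=2 | value=40
  n | scope=1 | value=75
Found 'b' at scope 1 with value 22

22


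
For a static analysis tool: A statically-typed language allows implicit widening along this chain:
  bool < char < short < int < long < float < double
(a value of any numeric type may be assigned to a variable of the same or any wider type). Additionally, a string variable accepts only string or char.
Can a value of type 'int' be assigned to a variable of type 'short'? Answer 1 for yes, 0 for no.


Target variable type: short
Source value type: int
Numeric ranks: int=3, short=2
Widening allowed iff rank(source) <= rank(target): 3 <= 2? No
Result: 0

0


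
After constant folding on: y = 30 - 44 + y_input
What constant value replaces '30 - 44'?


Identifying constant sub-expression:
  Original: y = 30 - 44 + y_input
  30 and 44 are both compile-time constants
  Evaluating: 30 - 44 = -14
  After folding: y = -14 + y_input

-14


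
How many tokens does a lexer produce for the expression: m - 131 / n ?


Scanning 'm - 131 / n'
Token 1: 'm' -> identifier
Token 2: '-' -> operator
Token 3: '131' -> integer_literal
Token 4: '/' -> operator
Token 5: 'n' -> identifier
Total tokens: 5

5


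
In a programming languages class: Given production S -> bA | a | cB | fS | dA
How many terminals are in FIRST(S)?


Production: S -> bA | a | cB | fS | dA
Examining each alternative for leading terminals:
  S -> bA : first terminal = 'b'
  S -> a : first terminal = 'a'
  S -> cB : first terminal = 'c'
  S -> fS : first terminal = 'f'
  S -> dA : first terminal = 'd'
FIRST(S) = {a, b, c, d, f}
Count: 5

5


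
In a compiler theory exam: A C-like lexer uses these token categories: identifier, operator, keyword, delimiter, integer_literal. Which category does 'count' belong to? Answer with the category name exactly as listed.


Token: 'count'
Checking categories:
  identifier: YES
  integer_literal: no
  operator: no
  keyword: no
  delimiter: no
Category: identifier

identifier


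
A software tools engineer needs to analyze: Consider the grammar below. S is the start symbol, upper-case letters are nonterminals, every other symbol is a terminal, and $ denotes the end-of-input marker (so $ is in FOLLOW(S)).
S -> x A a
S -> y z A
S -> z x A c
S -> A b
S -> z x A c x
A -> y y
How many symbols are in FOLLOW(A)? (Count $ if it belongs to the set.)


S is the start symbol and does not occur in any rule body, so FOLLOW(S) = {$}.
Examining every occurrence of A in a rule body:
  S -> x A a : A is followed by terminal 'a' -> add 'a'
  S -> y z A : A is at the right end -> add FOLLOW(S) = {$}
  S -> z x A c : A is followed by terminal 'c' -> add 'c'
  S -> A b : A is followed by terminal 'b' -> add 'b'
  S -> z x A c x : A is followed by terminal 'c' -> add 'c' (already in the set)
  A -> y y : A does not occur in the body -> contributes nothing
FOLLOW(A) = {a, b, c, $}
Count: 4

4


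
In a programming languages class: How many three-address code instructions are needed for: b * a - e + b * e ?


Expression: b * a - e + b * e
Generating three-address code (respecting * over +/- precedence):
  Instruction 1: t1 = b * a
  Instruction 2: t2 = b * e
  Instruction 3: t3 = t1 - e
  Instruction 4: t4 = t3 + t2
Total instructions: 4

4


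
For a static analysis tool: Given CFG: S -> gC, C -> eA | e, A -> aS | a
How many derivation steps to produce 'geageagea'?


Grammar: S -> gC, C -> eA | e, A -> aS | a
Deriving 'geageagea':
Step 1: S -> gC => gC
Step 2: C -> eA => geA
Step 3: A -> aS => geaS
Step 4: S -> gC => geagC
Step 5: C -> eA => geageA
Step 6: A -> aS => geageaS
Step 7: S -> gC => geageagC
Step 8: C -> eA => geageageA
Step 9: A -> a => geageagea
Total derivation steps: 9

9


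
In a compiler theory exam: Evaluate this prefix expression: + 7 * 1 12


Parsing prefix expression: + 7 * 1 12
Step 1: Innermost operation '* 1 12'
  1 * 12 = 12
Step 2: Outer operation '+ 7 [12]'
  7 + 12 = 19

19


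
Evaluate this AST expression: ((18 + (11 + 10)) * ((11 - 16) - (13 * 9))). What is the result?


Expression: ((18 + (11 + 10)) * ((11 - 16) - (13 * 9)))
Evaluating step by step:
  11 + 10 = 21
  18 + 21 = 39
  11 - 16 = -5
  13 * 9 = 117
  -5 - 117 = -122
  39 * -122 = -4758
Result: -4758

-4758


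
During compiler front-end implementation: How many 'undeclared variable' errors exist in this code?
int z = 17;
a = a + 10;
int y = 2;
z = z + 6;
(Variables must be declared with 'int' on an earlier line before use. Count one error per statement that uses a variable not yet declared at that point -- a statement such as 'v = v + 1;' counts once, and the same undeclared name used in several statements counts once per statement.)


Scanning code line by line:
  Line 1: declare 'z' -> declared = ['z']
  Line 2: use 'a' -> ERROR (undeclared)
  Line 3: declare 'y' -> declared = ['y', 'z']
  Line 4: use 'z' -> OK (declared)
Total undeclared variable errors: 1

1


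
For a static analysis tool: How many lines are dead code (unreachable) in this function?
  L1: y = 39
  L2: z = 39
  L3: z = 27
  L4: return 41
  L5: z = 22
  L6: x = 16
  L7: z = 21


Analyzing control flow:
  L1: reachable (before return)
  L2: reachable (before return)
  L3: reachable (before return)
  L4: reachable (return statement)
  L5: DEAD (after return at L4)
  L6: DEAD (after return at L4)
  L7: DEAD (after return at L4)
Return at L4, total lines = 7
Dead lines: L5 through L7
Count: 3

3


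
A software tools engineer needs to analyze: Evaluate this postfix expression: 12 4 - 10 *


Processing tokens left to right:
Push 12, Push 4
Pop 12 and 4, compute 12 - 4 = 8, push 8
Push 10
Pop 8 and 10, compute 8 * 10 = 80, push 80
Stack result: 80

80


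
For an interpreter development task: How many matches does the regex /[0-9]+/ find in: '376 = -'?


Pattern: /[0-9]+/ (int literals)
Input: '376 = -'
Scanning for matches:
  Match 1: '376'
Total matches: 1

1


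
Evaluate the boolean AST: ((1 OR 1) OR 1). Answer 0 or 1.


Step 1: Evaluate inner node
  1 OR 1 = 1
Step 2: Evaluate root node
  1 OR 1 = 1

1


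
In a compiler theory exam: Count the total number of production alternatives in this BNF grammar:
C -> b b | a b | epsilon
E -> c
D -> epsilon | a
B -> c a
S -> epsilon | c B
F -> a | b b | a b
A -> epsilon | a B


Counting alternatives per rule:
  C: 3 alternative(s)
  E: 1 alternative(s)
  D: 2 alternative(s)
  B: 1 alternative(s)
  S: 2 alternative(s)
  F: 3 alternative(s)
  A: 2 alternative(s)
Sum: 3 + 1 + 2 + 1 + 2 + 3 + 2 = 14

14


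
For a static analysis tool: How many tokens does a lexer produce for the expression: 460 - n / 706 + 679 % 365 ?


Scanning '460 - n / 706 + 679 % 365'
Token 1: '460' -> integer_literal
Token 2: '-' -> operator
Token 3: 'n' -> identifier
Token 4: '/' -> operator
Token 5: '706' -> integer_literal
Token 6: '+' -> operator
Token 7: '679' -> integer_literal
Token 8: '%' -> operator
Token 9: '365' -> integer_literal
Total tokens: 9

9


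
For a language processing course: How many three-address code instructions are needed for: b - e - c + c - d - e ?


Expression: b - e - c + c - d - e
Generating three-address code (respecting * over +/- precedence):
  Instruction 1: t1 = b - e
  Instruction 2: t2 = t1 - c
  Instruction 3: t3 = t2 + c
  Instruction 4: t4 = t3 - d
  Instruction 5: t5 = t4 - e
Total instructions: 5

5


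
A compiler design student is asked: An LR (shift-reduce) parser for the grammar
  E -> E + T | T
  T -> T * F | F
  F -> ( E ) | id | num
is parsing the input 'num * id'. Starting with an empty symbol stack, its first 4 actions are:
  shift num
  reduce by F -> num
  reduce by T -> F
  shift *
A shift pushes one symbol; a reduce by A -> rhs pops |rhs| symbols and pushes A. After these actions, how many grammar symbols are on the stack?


Tracking the symbol stack through each action:
  Action 1: shift 'num' : push -> stack = [num] (size 1)
  Action 2: reduce by F -> num : pop 1, push F -> stack = [F] (size 1)
  Action 3: reduce by T -> F : pop 1, push T -> stack = [T] (size 1)
  Action 4: shift '*' : push -> stack = [T, *] (size 2)
Final stack size: 2

2


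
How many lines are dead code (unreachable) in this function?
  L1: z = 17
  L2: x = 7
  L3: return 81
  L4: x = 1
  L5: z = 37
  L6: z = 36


Analyzing control flow:
  L1: reachable (before return)
  L2: reachable (before return)
  L3: reachable (return statement)
  L4: DEAD (after return at L3)
  L5: DEAD (after return at L3)
  L6: DEAD (after return at L3)
Return at L3, total lines = 6
Dead lines: L4 through L6
Count: 3

3


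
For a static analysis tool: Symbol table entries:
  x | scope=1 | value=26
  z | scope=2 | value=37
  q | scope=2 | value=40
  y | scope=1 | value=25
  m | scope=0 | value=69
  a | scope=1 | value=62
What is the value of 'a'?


Searching symbol table for 'a':
  x | scope=1 | value=26
  z | scope=2 | value=37
  q | scope=2 | value=40
  y | scope=1 | value=25
  m | scope=0 | value=69
  a | scope=1 | value=62 <- MATCH
Found 'a' at scope 1 with value 62

62


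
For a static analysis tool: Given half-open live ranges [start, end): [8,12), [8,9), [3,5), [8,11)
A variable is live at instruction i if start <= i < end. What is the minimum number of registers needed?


Live ranges:
  Var0: [8, 12)
  Var1: [8, 9)
  Var2: [3, 5)
  Var3: [8, 11)
Sweep-line events (position, delta, active):
  pos=3 start -> active=1
  pos=5 end -> active=0
  pos=8 start -> active=1
  pos=8 start -> active=2
  pos=8 start -> active=3
  pos=9 end -> active=2
  pos=11 end -> active=1
  pos=12 end -> active=0
Maximum simultaneous active: 3
Minimum registers needed: 3

3


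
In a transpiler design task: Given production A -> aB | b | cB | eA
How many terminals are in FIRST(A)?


Production: A -> aB | b | cB | eA
Examining each alternative for leading terminals:
  A -> aB : first terminal = 'a'
  A -> b : first terminal = 'b'
  A -> cB : first terminal = 'c'
  A -> eA : first terminal = 'e'
FIRST(A) = {a, b, c, e}
Count: 4

4


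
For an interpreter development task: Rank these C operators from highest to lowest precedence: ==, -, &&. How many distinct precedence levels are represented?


Looking up precedence for each operator:
  == -> precedence 3
  - -> precedence 5
  && -> precedence 2
Sorted highest to lowest: -, ==, &&
Distinct precedence values: [5, 3, 2]
Number of distinct levels: 3

3


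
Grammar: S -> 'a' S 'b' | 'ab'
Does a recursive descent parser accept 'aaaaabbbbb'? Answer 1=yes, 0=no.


Grammar accepts strings of the form a^n b^n (n >= 1)
Word: 'aaaaabbbbb'
Counting: 5 a's and 5 b's
Check: 5 == 5? Yes
Derivation (S -> aSb applied 4 time(s), then S -> ab): S => aSb => aaSbb => aaaSbbb => aaaaSbbbb => aaaaabbbbb
Accepted

1


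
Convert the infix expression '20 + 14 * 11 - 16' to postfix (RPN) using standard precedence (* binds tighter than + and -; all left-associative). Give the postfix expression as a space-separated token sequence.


Applying the shunting-yard algorithm:
  Operand 20 -> output
  Push '+' onto operator stack -> op-stack: [+]
  Operand 14 -> output
  Push '*' onto operator stack -> op-stack: [+, *]
  Operand 11 -> output
  See '-' (prec 1); top '*' (prec 2) >= it -> pop '*' to output
  See '-' (prec 1); top '+' (prec 1) >= it -> pop '+' to output
  Push '-' onto operator stack -> op-stack: [-]
  Operand 16 -> output
  End of input: pop '-' to output
Postfix result: 20 14 11 * + 16 -

20 14 11 * + 16 -


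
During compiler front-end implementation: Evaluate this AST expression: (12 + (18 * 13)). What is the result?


Expression: (12 + (18 * 13))
Evaluating step by step:
  18 * 13 = 234
  12 + 234 = 246
Result: 246

246


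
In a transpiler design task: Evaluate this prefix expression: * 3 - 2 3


Parsing prefix expression: * 3 - 2 3
Step 1: Innermost operation '- 2 3'
  2 - 3 = -1
Step 2: Outer operation '* 3 [-1]'
  3 * -1 = -3

-3


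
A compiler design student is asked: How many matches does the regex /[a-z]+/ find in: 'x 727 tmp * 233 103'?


Pattern: /[a-z]+/ (identifiers)
Input: 'x 727 tmp * 233 103'
Scanning for matches:
  Match 1: 'x'
  Match 2: 'tmp'
Total matches: 2

2


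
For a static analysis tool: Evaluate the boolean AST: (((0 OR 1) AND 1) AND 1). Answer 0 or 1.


Step 1: Evaluate inner node
  0 OR 1 = 1
Step 2: Evaluate next node
  1 AND 1 = 1
Step 3: Evaluate root node
  1 AND 1 = 1

1


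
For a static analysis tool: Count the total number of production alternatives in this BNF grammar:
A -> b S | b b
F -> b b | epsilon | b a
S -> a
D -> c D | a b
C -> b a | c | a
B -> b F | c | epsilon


Counting alternatives per rule:
  A: 2 alternative(s)
  F: 3 alternative(s)
  S: 1 alternative(s)
  D: 2 alternative(s)
  C: 3 alternative(s)
  B: 3 alternative(s)
Sum: 2 + 3 + 1 + 2 + 3 + 3 = 14

14


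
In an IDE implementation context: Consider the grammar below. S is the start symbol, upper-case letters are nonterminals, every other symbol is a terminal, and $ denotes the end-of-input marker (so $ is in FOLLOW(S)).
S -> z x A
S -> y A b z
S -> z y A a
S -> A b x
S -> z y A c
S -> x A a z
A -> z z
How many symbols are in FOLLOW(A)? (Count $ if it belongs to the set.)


S is the start symbol and does not occur in any rule body, so FOLLOW(S) = {$}.
Examining every occurrence of A in a rule body:
  S -> z x A : A is at the right end -> add FOLLOW(S) = {$}
  S -> y A b z : A is followed by terminal 'b' -> add 'b'
  S -> z y A a : A is followed by terminal 'a' -> add 'a'
  S -> A b x : A is followed by terminal 'b' -> add 'b' (already in the set)
  S -> z y A c : A is followed by terminal 'c' -> add 'c'
  S -> x A a z : A is followed by terminal 'a' -> add 'a' (already in the set)
  A -> z z : A does not occur in the body -> contributes nothing
FOLLOW(A) = {a, b, c, $}
Count: 4

4


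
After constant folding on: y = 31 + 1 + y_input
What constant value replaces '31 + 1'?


Identifying constant sub-expression:
  Original: y = 31 + 1 + y_input
  31 and 1 are both compile-time constants
  Evaluating: 31 + 1 = 32
  After folding: y = 32 + y_input

32


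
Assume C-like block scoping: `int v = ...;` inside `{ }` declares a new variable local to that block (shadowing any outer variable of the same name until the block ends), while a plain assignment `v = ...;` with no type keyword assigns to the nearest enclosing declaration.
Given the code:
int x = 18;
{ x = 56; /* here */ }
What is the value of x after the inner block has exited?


Analyzing scoping rules:
Outer scope: declares x = 18
Inner block: 'x = 56;' has no type keyword, so it is an assignment to the outer x (no shadowing)
The assignment changed the outer variable itself, so the new value persists after the block -> 56
Result: 56

56


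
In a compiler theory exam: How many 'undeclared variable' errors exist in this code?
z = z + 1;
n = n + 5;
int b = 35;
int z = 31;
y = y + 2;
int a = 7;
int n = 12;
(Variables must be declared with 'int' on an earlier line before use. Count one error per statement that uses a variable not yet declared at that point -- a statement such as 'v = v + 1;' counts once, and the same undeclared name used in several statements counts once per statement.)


Scanning code line by line:
  Line 1: use 'z' -> ERROR (undeclared)
  Line 2: use 'n' -> ERROR (undeclared)
  Line 3: declare 'b' -> declared = ['b']
  Line 4: declare 'z' -> declared = ['b', 'z']
  Line 5: use 'y' -> ERROR (undeclared)
  Line 6: declare 'a' -> declared = ['a', 'b', 'z']
  Line 7: declare 'n' -> declared = ['a', 'b', 'n', 'z']
Total undeclared variable errors: 3

3


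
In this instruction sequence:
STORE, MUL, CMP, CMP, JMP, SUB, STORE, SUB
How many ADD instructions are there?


Scanning instruction sequence for ADD:
  Position 1: STORE
  Position 2: MUL
  Position 3: CMP
  Position 4: CMP
  Position 5: JMP
  Position 6: SUB
  Position 7: STORE
  Position 8: SUB
Matches at positions: []
Total ADD count: 0

0


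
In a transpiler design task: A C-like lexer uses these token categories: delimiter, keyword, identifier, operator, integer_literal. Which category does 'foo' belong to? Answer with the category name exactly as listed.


Token: 'foo'
Checking categories:
  identifier: YES
  integer_literal: no
  operator: no
  keyword: no
  delimiter: no
Category: identifier

identifier


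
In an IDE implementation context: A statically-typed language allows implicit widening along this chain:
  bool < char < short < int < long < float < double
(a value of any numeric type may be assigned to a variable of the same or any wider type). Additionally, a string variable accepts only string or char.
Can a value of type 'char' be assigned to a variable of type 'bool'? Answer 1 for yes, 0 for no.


Target variable type: bool
Source value type: char
Numeric ranks: char=1, bool=0
Widening allowed iff rank(source) <= rank(target): 1 <= 0? No
Result: 0

0


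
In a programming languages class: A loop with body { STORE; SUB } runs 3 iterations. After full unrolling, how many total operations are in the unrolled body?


Loop body operations: STORE, SUB (2 ops per iteration)
Unrolling 3 iterations:
  Iteration 1: STORE, SUB (2 ops)
  Iteration 2: STORE, SUB (2 ops)
  Iteration 3: STORE, SUB (2 ops)
Total: 3 iterations * 2 ops/iter = 6 operations

6


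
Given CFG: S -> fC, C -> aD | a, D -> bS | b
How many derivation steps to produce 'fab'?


Grammar: S -> fC, C -> aD | a, D -> bS | b
Deriving 'fab':
Step 1: S -> fC => fC
Step 2: C -> aD => faD
Step 3: D -> b => fab
Total derivation steps: 3

3


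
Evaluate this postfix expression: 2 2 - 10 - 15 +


Processing tokens left to right:
Push 2, Push 2
Pop 2 and 2, compute 2 - 2 = 0, push 0
Push 10
Pop 0 and 10, compute 0 - 10 = -10, push -10
Push 15
Pop -10 and 15, compute -10 + 15 = 5, push 5
Stack result: 5

5


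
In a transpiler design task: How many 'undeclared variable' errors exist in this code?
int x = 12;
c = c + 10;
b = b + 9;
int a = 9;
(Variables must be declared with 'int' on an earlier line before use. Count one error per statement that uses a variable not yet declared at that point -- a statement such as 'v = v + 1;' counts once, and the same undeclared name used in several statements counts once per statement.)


Scanning code line by line:
  Line 1: declare 'x' -> declared = ['x']
  Line 2: use 'c' -> ERROR (undeclared)
  Line 3: use 'b' -> ERROR (undeclared)
  Line 4: declare 'a' -> declared = ['a', 'x']
Total undeclared variable errors: 2

2


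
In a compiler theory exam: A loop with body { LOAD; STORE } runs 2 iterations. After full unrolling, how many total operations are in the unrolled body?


Loop body operations: LOAD, STORE (2 ops per iteration)
Unrolling 2 iterations:
  Iteration 1: LOAD, STORE (2 ops)
  Iteration 2: LOAD, STORE (2 ops)
Total: 2 iterations * 2 ops/iter = 4 operations

4


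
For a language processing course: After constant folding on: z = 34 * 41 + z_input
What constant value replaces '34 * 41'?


Identifying constant sub-expression:
  Original: z = 34 * 41 + z_input
  34 and 41 are both compile-time constants
  Evaluating: 34 * 41 = 1394
  After folding: z = 1394 + z_input

1394


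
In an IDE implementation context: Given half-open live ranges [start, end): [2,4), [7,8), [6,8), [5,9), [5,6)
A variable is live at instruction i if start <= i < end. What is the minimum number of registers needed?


Live ranges:
  Var0: [2, 4)
  Var1: [7, 8)
  Var2: [6, 8)
  Var3: [5, 9)
  Var4: [5, 6)
Sweep-line events (position, delta, active):
  pos=2 start -> active=1
  pos=4 end -> active=0
  pos=5 start -> active=1
  pos=5 start -> active=2
  pos=6 end -> active=1
  pos=6 start -> active=2
  pos=7 start -> active=3
  pos=8 end -> active=2
  pos=8 end -> active=1
  pos=9 end -> active=0
Maximum simultaneous active: 3
Minimum registers needed: 3

3


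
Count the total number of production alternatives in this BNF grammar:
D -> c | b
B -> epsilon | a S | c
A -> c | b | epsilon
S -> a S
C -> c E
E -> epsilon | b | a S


Counting alternatives per rule:
  D: 2 alternative(s)
  B: 3 alternative(s)
  A: 3 alternative(s)
  S: 1 alternative(s)
  C: 1 alternative(s)
  E: 3 alternative(s)
Sum: 2 + 3 + 3 + 1 + 1 + 3 = 13

13


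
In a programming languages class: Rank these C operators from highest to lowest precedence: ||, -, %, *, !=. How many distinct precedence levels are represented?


Looking up precedence for each operator:
  || -> precedence 1
  - -> precedence 5
  % -> precedence 6
  * -> precedence 6
  != -> precedence 3
Sorted highest to lowest: %, *, -, !=, ||
Distinct precedence values: [6, 5, 3, 1]
Number of distinct levels: 4

4


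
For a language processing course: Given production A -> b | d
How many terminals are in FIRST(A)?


Production: A -> b | d
Examining each alternative for leading terminals:
  A -> b : first terminal = 'b'
  A -> d : first terminal = 'd'
FIRST(A) = {b, d}
Count: 2

2


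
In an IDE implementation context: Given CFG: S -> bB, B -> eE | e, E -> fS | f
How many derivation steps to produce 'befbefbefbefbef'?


Grammar: S -> bB, B -> eE | e, E -> fS | f
Deriving 'befbefbefbefbef':
Step 1: S -> bB => bB
Step 2: B -> eE => beE
Step 3: E -> fS => befS
Step 4: S -> bB => befbB
Step 5: B -> eE => befbeE
Step 6: E -> fS => befbefS
Step 7: S -> bB => befbefbB
Step 8: B -> eE => befbefbeE
Step 9: E -> fS => befbefbefS
Step 10: S -> bB => befbefbefbB
Step 11: B -> eE => befbefbefbeE
Step 12: E -> fS => befbefbefbefS
Step 13: S -> bB => befbefbefbefbB
Step 14: B -> eE => befbefbefbefbeE
Step 15: E -> f => befbefbefbefbef
Total derivation steps: 15

15


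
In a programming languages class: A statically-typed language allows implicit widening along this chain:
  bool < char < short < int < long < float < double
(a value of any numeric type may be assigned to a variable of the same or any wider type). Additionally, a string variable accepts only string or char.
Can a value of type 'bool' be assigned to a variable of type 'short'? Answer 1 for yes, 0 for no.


Target variable type: short
Source value type: bool
Numeric ranks: bool=0, short=2
Widening allowed iff rank(source) <= rank(target): 0 <= 2? Yes
Result: 1

1


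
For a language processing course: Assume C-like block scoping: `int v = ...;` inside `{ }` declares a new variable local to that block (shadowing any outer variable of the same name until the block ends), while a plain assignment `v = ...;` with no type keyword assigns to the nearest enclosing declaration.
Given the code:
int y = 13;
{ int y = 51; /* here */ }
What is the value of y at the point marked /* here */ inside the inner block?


Analyzing scoping rules:
Outer scope: declares y = 13
Inner block: 'int y = 51;' declares a NEW y that shadows the outer one
Inside the block the inner declaration is in scope -> 51
Result: 51

51


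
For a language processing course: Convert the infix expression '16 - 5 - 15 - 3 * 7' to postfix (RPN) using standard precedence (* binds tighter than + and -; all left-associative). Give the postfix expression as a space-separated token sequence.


Applying the shunting-yard algorithm:
  Operand 16 -> output
  Push '-' onto operator stack -> op-stack: [-]
  Operand 5 -> output
  See '-' (prec 1); top '-' (prec 1) >= it -> pop '-' to output
  Push '-' onto operator stack -> op-stack: [-]
  Operand 15 -> output
  See '-' (prec 1); top '-' (prec 1) >= it -> pop '-' to output
  Push '-' onto operator stack -> op-stack: [-]
  Operand 3 -> output
  Push '*' onto operator stack -> op-stack: [-, *]
  Operand 7 -> output
  End of input: pop '*' to output
  End of input: pop '-' to output
Postfix result: 16 5 - 15 - 3 7 * -

16 5 - 15 - 3 7 * -


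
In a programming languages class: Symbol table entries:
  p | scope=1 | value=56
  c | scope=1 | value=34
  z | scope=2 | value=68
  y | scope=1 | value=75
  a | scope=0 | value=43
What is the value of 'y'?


Searching symbol table for 'y':
  p | scope=1 | value=56
  c | scope=1 | value=34
  z | scope=2 | value=68
  y | scope=1 | value=75 <- MATCH
  a | scope=0 | value=43
Found 'y' at scope 1 with value 75

75


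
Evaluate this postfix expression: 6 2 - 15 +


Processing tokens left to right:
Push 6, Push 2
Pop 6 and 2, compute 6 - 2 = 4, push 4
Push 15
Pop 4 and 15, compute 4 + 15 = 19, push 19
Stack result: 19

19


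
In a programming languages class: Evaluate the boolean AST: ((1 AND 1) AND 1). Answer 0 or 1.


Step 1: Evaluate inner node
  1 AND 1 = 1
Step 2: Evaluate root node
  1 AND 1 = 1

1


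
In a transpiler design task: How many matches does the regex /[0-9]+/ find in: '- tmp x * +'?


Pattern: /[0-9]+/ (int literals)
Input: '- tmp x * +'
Scanning for matches:
Total matches: 0

0


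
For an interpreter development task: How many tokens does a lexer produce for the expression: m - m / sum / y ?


Scanning 'm - m / sum / y'
Token 1: 'm' -> identifier
Token 2: '-' -> operator
Token 3: 'm' -> identifier
Token 4: '/' -> operator
Token 5: 'sum' -> identifier
Token 6: '/' -> operator
Token 7: 'y' -> identifier
Total tokens: 7

7


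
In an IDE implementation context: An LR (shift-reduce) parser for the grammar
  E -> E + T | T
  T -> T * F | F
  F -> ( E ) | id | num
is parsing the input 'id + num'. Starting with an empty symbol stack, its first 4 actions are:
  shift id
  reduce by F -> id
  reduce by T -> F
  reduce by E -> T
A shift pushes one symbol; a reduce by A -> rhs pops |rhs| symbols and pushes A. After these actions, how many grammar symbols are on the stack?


Tracking the symbol stack through each action:
  Action 1: shift 'id' : push -> stack = [id] (size 1)
  Action 2: reduce by F -> id : pop 1, push F -> stack = [F] (size 1)
  Action 3: reduce by T -> F : pop 1, push T -> stack = [T] (size 1)
  Action 4: reduce by E -> T : pop 1, push E -> stack = [E] (size 1)
Final stack size: 1

1


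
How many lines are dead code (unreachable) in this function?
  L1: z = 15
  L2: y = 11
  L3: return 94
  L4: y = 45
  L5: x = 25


Analyzing control flow:
  L1: reachable (before return)
  L2: reachable (before return)
  L3: reachable (return statement)
  L4: DEAD (after return at L3)
  L5: DEAD (after return at L3)
Return at L3, total lines = 5
Dead lines: L4 through L5
Count: 2

2


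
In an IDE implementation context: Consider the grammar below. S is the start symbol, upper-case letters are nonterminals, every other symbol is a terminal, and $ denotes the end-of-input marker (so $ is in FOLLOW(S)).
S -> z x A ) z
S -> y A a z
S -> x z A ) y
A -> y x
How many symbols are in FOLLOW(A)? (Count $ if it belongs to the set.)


S is the start symbol and does not occur in any rule body, so FOLLOW(S) = {$}.
Examining every occurrence of A in a rule body:
  S -> z x A ) z : A is followed by terminal ')' -> add ')'
  S -> y A a z : A is followed by terminal 'a' -> add 'a'
  S -> x z A ) y : A is followed by terminal ')' -> add ')' (already in the set)
  A -> y x : A does not occur in the body -> contributes nothing
FOLLOW(A) = {), a}
Count: 2

2


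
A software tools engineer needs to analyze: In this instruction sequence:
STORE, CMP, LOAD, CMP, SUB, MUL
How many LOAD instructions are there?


Scanning instruction sequence for LOAD:
  Position 1: STORE
  Position 2: CMP
  Position 3: LOAD <- MATCH
  Position 4: CMP
  Position 5: SUB
  Position 6: MUL
Matches at positions: [3]
Total LOAD count: 1

1


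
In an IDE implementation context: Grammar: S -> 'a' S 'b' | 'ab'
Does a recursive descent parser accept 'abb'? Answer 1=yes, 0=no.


Grammar accepts strings of the form a^n b^n (n >= 1)
Word: 'abb'
Counting: 1 a's and 2 b's
Check: 1 == 2? No
Mismatch: a-count != b-count
Rejected

0


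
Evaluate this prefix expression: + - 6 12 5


Parsing prefix expression: + - 6 12 5
Step 1: Innermost operation '- 6 12'
  6 - 12 = -6
Step 2: Outer operation '+ [-6] 5'
  -6 + 5 = -1

-1


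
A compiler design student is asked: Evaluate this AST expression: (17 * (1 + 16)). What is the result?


Expression: (17 * (1 + 16))
Evaluating step by step:
  1 + 16 = 17
  17 * 17 = 289
Result: 289

289


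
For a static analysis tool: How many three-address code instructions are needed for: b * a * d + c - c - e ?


Expression: b * a * d + c - c - e
Generating three-address code (respecting * over +/- precedence):
  Instruction 1: t1 = b * a
  Instruction 2: t2 = t1 * d
  Instruction 3: t3 = t2 + c
  Instruction 4: t4 = t3 - c
  Instruction 5: t5 = t4 - e
Total instructions: 5

5


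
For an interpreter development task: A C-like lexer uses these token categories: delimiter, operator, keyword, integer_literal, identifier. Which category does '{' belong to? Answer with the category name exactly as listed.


Token: '{'
Checking categories:
  identifier: no
  integer_literal: no
  operator: no
  keyword: no
  delimiter: YES
Category: delimiter

delimiter


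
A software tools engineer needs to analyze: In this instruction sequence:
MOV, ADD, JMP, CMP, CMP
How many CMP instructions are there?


Scanning instruction sequence for CMP:
  Position 1: MOV
  Position 2: ADD
  Position 3: JMP
  Position 4: CMP <- MATCH
  Position 5: CMP <- MATCH
Matches at positions: [4, 5]
Total CMP count: 2

2


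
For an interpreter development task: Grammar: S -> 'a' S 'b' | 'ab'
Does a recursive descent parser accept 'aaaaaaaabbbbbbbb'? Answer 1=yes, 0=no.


Grammar accepts strings of the form a^n b^n (n >= 1)
Word: 'aaaaaaaabbbbbbbb'
Counting: 8 a's and 8 b's
Check: 8 == 8? Yes
Derivation (S -> aSb applied 7 time(s), then S -> ab): S => aSb => aaSbb => aaaSbbb => aaaaSbbbb => aaaaaSbbbbb => aaaaaaSbbbbbb => aaaaaaaSbbbbbbb => aaaaaaaabbbbbbbb
Accepted

1


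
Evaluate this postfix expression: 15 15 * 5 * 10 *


Processing tokens left to right:
Push 15, Push 15
Pop 15 and 15, compute 15 * 15 = 225, push 225
Push 5
Pop 225 and 5, compute 225 * 5 = 1125, push 1125
Push 10
Pop 1125 and 10, compute 1125 * 10 = 11250, push 11250
Stack result: 11250

11250


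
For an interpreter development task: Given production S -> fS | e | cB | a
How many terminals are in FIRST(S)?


Production: S -> fS | e | cB | a
Examining each alternative for leading terminals:
  S -> fS : first terminal = 'f'
  S -> e : first terminal = 'e'
  S -> cB : first terminal = 'c'
  S -> a : first terminal = 'a'
FIRST(S) = {a, c, e, f}
Count: 4

4


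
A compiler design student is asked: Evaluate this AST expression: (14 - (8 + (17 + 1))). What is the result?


Expression: (14 - (8 + (17 + 1)))
Evaluating step by step:
  17 + 1 = 18
  8 + 18 = 26
  14 - 26 = -12
Result: -12

-12


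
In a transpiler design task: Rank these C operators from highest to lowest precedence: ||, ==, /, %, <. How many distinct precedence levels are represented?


Looking up precedence for each operator:
  || -> precedence 1
  == -> precedence 3
  / -> precedence 6
  % -> precedence 6
  < -> precedence 4
Sorted highest to lowest: /, %, <, ==, ||
Distinct precedence values: [6, 4, 3, 1]
Number of distinct levels: 4

4


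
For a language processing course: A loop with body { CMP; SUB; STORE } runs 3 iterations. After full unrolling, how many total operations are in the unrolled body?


Loop body operations: CMP, SUB, STORE (3 ops per iteration)
Unrolling 3 iterations:
  Iteration 1: CMP, SUB, STORE (3 ops)
  Iteration 2: CMP, SUB, STORE (3 ops)
  Iteration 3: CMP, SUB, STORE (3 ops)
Total: 3 iterations * 3 ops/iter = 9 operations

9


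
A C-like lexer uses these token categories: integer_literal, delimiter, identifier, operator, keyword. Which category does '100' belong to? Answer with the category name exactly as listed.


Token: '100'
Checking categories:
  identifier: no
  integer_literal: YES
  operator: no
  keyword: no
  delimiter: no
Category: integer_literal

integer_literal
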